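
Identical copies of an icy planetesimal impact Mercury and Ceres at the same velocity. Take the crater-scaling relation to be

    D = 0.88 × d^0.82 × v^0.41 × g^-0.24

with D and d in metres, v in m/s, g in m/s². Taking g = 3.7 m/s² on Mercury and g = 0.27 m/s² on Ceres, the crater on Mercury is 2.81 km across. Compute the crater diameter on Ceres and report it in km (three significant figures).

All impactor-dependent factors cancel in the ratio, leaving D_Ceres/D_Mercury = (g_Ceres/g_Mercury)^-0.24.
(0.27/3.7)^-0.24 = 0.07297^-0.24 = 1.874
D_Ceres = 1.874 × 2.81 km = 5.27 km

D ≈ 5.27 km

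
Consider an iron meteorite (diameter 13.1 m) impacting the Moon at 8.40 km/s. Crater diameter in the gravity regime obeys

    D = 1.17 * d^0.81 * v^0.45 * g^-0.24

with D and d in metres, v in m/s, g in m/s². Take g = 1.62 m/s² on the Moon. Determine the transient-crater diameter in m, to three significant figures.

D ≈ 488 m

In SI units: v = 8400 m/s.
d^0.81 = 13.1^0.81 = 8.035
v^0.45 = 8400^0.45 = 58.33
g^-0.24 = 1.62^-0.24 = 0.8907
D = 1.17 × 8.035 × 58.33 × 0.8907 = 488.4 m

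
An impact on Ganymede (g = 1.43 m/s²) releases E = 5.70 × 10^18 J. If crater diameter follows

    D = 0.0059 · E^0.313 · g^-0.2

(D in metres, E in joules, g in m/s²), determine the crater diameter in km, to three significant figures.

E^0.313 = (5.70 × 10^18)^0.313 = 7.423 × 10^5
g^-0.2 = 1.43^-0.2 = 0.9310
D = 0.0059 × 7.423 × 10^5 × 0.9310 = 4077 m
   = 4.077 km

D ≈ 4.08 km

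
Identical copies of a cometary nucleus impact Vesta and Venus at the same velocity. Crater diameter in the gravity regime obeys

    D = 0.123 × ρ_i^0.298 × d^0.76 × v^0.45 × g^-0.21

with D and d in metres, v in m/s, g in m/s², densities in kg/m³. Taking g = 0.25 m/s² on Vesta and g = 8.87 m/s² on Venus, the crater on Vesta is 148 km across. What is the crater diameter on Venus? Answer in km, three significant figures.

D ≈ 69.9 km

All impactor-dependent factors cancel in the ratio, leaving D_Venus/D_Vesta = (g_Venus/g_Vesta)^-0.21.
(8.87/0.25)^-0.21 = 35.48^-0.21 = 0.4726
D_Venus = 0.4726 × 148 km = 69.9 km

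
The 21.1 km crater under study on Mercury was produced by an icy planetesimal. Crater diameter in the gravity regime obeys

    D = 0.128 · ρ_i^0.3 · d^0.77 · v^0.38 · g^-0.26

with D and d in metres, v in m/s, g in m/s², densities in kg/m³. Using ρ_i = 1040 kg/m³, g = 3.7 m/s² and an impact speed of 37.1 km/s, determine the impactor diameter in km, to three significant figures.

Rearranging for d: d = [D / (0.128 · 1040^0.3 · 37100^0.38 · 3.7^-0.26)]^(1/0.77).
D = 21100 m.
1040^0.3 = 8.037
37100^0.38 = 54.50
3.7^-0.26 = 0.7117
Denominator = 0.128 × 8.037 × 54.50 × 0.7117 = 39.90
D / 39.90 = 21100 / 39.90 = 528.8
d = 528.8^(1/0.77) = 528.8^1.2987 = 3441 m

d ≈ 3.44 km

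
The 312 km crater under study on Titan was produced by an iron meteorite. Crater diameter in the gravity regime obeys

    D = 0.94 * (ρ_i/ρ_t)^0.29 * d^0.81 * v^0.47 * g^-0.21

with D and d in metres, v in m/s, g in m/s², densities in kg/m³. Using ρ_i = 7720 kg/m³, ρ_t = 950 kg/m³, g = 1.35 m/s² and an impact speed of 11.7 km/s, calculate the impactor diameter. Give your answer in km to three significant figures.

Rearranging for d: d = [D / (0.94 · (7720/950)^0.29 · 11700^0.47 · 1.35^-0.21)]^(1/0.81).
D = 312000 m.
(7720/950)^0.29 = 1.836
11700^0.47 = 81.67
1.35^-0.21 = 0.9389
Denominator = 0.94 × 1.836 × 81.67 × 0.9389 = 132.3
D / 132.3 = 312000 / 132.3 = 2358
d = 2358^(1/0.81) = 2358^1.2346 = 14579 m

d ≈ 14.6 km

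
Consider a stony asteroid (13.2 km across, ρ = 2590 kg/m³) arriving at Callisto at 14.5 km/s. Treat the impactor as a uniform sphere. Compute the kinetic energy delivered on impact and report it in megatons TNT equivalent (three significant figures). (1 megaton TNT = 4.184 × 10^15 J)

E ≈ 7.84 × 10^7 Mt TNT

d = 13200 m; v = 14500 m/s.
Mass m = (π/6) ρ d³ = (π/6) × 2590 × (13200)³ = 3.119 × 10^15 kg
E = ½ m v² = 0.5 × 3.119 × 10^15 × (14500)² = 3.279 × 10^23 J
   = 3.279 × 10^23 / 4.184×10^15 = 7.837 × 10^7 Mt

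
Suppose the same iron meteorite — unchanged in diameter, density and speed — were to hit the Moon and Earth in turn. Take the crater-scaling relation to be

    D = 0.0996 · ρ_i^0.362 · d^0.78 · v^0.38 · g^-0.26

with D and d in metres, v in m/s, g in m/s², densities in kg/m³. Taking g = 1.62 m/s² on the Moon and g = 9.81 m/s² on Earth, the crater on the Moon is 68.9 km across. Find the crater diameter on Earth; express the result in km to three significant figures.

All impactor-dependent factors cancel in the ratio, leaving D_Earth/D_Moon = (g_Earth/g_Moon)^-0.26.
(9.81/1.62)^-0.26 = 6.056^-0.26 = 0.6261
D_Earth = 0.6261 × 68.9 km = 43.1 km

D ≈ 43.1 km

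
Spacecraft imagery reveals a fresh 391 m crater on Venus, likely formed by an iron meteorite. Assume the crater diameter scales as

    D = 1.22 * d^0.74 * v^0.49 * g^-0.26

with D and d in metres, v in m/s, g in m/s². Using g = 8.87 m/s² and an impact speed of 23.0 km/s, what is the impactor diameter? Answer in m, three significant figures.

d ≈ 6.78 m

Rearranging for d: d = [D / (1.22 · 23000^0.49 · 8.87^-0.26)]^(1/0.74).
23000^0.49 = 137.2
8.87^-0.26 = 0.5669
Denominator = 1.22 × 137.2 × 0.5669 = 94.89
D / 94.89 = 391 / 94.89 = 4.121
d = 4.121^(1/0.74) = 4.121^1.3514 = 6.778 m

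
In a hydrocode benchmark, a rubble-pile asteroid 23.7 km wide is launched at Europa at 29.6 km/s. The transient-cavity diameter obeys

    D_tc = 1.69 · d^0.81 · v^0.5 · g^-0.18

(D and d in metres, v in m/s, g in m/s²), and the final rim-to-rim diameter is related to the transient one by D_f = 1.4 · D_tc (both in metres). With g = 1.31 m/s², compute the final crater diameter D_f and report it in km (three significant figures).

In SI: d = 23700 m, v = 29600 m/s.
d^0.81 = 23700^0.81 = 3496
v^0.5 = 29600^0.5 = 172.0
g^-0.18 = 1.31^-0.18 = 0.9526
D_tc = 1.69 × 3496 × 172.0 × 0.9526 = 9.680 × 10^5 m
D_f = 1.4 × 9.680 × 10^5 = 1.355 × 10^6 m
     = 1355 km

D_f ≈ 1360 km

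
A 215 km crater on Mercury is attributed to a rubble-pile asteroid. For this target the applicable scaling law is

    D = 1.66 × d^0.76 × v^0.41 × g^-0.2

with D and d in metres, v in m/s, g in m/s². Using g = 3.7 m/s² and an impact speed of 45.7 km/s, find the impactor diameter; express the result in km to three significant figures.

Rearranging for d: d = [D / (1.66 · 45700^0.41 · 3.7^-0.2)]^(1/0.76).
D = 215000 m.
45700^0.41 = 81.39
3.7^-0.2 = 0.7698
Denominator = 1.66 × 81.39 × 0.7698 = 104.0
D / 104.0 = 215000 / 104.0 = 2067
d = 2067^(1/0.76) = 2067^1.3158 = 23032 m

d ≈ 23.0 km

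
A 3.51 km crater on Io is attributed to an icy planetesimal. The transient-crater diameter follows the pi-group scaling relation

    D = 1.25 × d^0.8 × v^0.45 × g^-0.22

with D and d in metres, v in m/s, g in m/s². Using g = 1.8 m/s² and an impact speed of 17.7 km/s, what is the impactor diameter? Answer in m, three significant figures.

Rearranging for d: d = [D / (1.25 · 17700^0.45 · 1.8^-0.22)]^(1/0.8).
D = 3510 m.
17700^0.45 = 81.58
1.8^-0.22 = 0.8787
Denominator = 1.25 × 81.58 × 0.8787 = 89.61
D / 89.61 = 3510 / 89.61 = 39.17
d = 39.17^(1/0.8) = 39.17^1.25 = 97.99 m

d ≈ 98.0 m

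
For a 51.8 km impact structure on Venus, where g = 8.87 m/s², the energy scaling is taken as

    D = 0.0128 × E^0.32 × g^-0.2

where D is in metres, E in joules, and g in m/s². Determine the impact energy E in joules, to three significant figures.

Rearranging: E = [D / (0.0128 · g^-0.2)]^(1/0.32).
D = 51800 m.
g^-0.2 = 8.87^-0.2 = 0.6463
D / (0.0128 × 0.6463) = 51800 / (8.273 × 10^-3) = 6.261 × 10^6
E = (6.261 × 10^6)^3.125 = 1.736 × 10^21 J

E ≈ 1.74 × 10^21 J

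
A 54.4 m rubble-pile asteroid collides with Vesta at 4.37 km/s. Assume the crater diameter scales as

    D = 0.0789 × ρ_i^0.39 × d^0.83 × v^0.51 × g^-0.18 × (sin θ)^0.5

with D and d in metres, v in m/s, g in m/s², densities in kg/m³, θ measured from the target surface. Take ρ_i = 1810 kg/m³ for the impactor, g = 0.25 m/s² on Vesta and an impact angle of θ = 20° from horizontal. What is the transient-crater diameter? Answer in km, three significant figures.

D ≈ 2.19 km

In SI units: v = 4370 m/s.
ρ_i^0.39 = 1810^0.39 = 18.64
d^0.83 = 54.4^0.83 = 27.58
v^0.51 = 4370^0.51 = 71.89
g^-0.18 = 0.25^-0.18 = 1.283
(sin 20°)^0.5 = 0.3420^0.5 = 0.5848
D = 0.0789 × 18.64 × 27.58 × 71.89 × 1.283 × 0.5848 = 2188 m
   = 2.188 km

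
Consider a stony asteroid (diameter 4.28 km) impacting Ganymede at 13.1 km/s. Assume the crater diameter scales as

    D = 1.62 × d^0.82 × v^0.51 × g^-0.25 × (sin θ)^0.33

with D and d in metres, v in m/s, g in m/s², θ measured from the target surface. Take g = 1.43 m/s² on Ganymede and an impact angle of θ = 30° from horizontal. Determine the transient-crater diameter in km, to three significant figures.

In SI units: d = 4280 m, v = 13100 m/s.
d^0.82 = 4280^0.82 = 950.1
v^0.51 = 13100^0.51 = 125.8
g^-0.25 = 1.43^-0.25 = 0.9145
(sin 30°)^0.33 = 0.5000^0.33 = 0.7955
D = 1.62 × 950.1 × 125.8 × 0.9145 × 0.7955 = 1.409 × 10^5 m
   = 140.9 km

D ≈ 141 km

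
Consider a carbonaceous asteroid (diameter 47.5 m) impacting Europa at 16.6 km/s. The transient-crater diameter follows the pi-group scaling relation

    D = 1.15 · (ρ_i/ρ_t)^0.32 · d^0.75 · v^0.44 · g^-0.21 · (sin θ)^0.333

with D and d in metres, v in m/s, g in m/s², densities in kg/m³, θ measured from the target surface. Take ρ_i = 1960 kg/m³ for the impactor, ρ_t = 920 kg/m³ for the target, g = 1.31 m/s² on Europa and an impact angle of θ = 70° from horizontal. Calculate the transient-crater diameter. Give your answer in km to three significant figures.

D ≈ 1.76 km

In SI units: v = 16600 m/s.
(ρ_i/ρ_t)^0.32 = (1960/920)^0.32 = 1.274
d^0.75 = 47.5^0.75 = 18.09
v^0.44 = 16600^0.44 = 71.92
g^-0.21 = 1.31^-0.21 = 0.9449
(sin 70°)^0.333 = 0.9397^0.333 = 0.9795
D = 1.15 × 1.274 × 18.09 × 71.92 × 0.9449 × 0.9795 = 1764 m
   = 1.764 km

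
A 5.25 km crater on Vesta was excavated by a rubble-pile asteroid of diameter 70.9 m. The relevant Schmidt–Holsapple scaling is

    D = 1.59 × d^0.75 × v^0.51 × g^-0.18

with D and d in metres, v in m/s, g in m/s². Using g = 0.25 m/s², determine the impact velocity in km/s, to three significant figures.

Rearranging for v: v = [D / (1.59 · 70.9^0.75 · 0.25^-0.18)]^(1/0.51).
D = 5250 m.
70.9^0.75 = 24.43
0.25^-0.18 = 1.283
Denominator = 1.59 × 24.43 × 1.283 = 49.84
D / 49.84 = 5250 / 49.84 = 105.3
v = 105.3^(1/0.51) = 105.3^1.9608 = 9238 m/s

v ≈ 9.24 km/s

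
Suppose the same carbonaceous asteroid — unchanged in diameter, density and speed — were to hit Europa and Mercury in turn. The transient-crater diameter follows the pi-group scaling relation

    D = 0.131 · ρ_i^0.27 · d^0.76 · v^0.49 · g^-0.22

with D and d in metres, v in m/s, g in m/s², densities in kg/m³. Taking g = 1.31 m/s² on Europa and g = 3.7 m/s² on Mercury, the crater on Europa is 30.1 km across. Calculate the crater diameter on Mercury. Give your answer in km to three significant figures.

All impactor-dependent factors cancel in the ratio, leaving D_Mercury/D_Europa = (g_Mercury/g_Europa)^-0.22.
(3.7/1.31)^-0.22 = 2.824^-0.22 = 0.7958
D_Mercury = 0.7958 × 30.1 km = 24.0 km

D ≈ 24.0 km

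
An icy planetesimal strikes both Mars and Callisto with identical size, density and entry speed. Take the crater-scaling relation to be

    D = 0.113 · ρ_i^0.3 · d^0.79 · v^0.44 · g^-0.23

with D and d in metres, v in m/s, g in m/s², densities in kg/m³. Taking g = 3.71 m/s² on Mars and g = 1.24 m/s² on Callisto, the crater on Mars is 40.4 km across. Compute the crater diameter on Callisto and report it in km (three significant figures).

D ≈ 52.0 km

All impactor-dependent factors cancel in the ratio, leaving D_Callisto/D_Mars = (g_Callisto/g_Mars)^-0.23.
(1.24/3.71)^-0.23 = 0.3342^-0.23 = 1.287
D_Callisto = 1.287 × 40.4 km = 52.0 km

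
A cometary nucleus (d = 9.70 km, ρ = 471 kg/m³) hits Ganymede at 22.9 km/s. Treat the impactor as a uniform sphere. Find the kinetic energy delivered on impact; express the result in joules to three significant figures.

d = 9700 m; v = 22900 m/s.
Mass m = (π/6) ρ d³ = (π/6) × 471 × (9700)³ = 2.251 × 10^14 kg
E = ½ m v² = 0.5 × 2.251 × 10^14 × (22900)² = 5.902 × 10^22 J

E ≈ 5.90 × 10^22 J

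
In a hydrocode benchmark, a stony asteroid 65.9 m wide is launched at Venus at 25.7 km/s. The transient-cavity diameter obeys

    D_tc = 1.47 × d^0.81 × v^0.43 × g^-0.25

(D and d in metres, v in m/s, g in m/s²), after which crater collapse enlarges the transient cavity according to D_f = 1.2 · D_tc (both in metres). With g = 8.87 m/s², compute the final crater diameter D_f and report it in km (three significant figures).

D_f ≈ 2.39 km

v = 25700 m/s.
d^0.81 = 65.9^0.81 = 29.74
v^0.43 = 25700^0.43 = 78.75
g^-0.25 = 8.87^-0.25 = 0.5795
D_tc = 1.47 × 29.74 × 78.75 × 0.5795 = 1995 m
D_f = 1.2 × 1995 = 2394 m
     = 2.394 km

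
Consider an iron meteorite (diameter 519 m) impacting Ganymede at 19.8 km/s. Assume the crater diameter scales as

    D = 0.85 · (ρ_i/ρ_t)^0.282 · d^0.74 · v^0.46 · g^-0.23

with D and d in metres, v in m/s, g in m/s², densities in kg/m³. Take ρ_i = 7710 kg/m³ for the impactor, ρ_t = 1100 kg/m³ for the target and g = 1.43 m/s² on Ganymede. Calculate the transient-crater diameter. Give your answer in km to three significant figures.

In SI units: v = 19800 m/s.
(ρ_i/ρ_t)^0.282 = (7710/1100)^0.282 = 1.732
d^0.74 = 519^0.74 = 102.1
v^0.46 = 19800^0.46 = 94.73
g^-0.23 = 1.43^-0.23 = 0.9210
D = 0.85 × 1.732 × 102.1 × 94.73 × 0.9210 = 13114 m
   = 13.11 km

D ≈ 13.1 km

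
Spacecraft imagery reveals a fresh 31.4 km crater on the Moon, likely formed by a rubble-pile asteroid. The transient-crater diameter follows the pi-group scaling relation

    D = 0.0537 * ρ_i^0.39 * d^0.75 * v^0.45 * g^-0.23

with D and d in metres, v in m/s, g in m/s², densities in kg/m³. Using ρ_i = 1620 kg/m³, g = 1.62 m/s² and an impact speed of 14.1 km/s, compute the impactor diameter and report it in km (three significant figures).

Rearranging for d: d = [D / (0.0537 · 1620^0.39 · 14100^0.45 · 1.62^-0.23)]^(1/0.75).
D = 31400 m.
1620^0.39 = 17.85
14100^0.45 = 73.65
1.62^-0.23 = 0.8950
Denominator = 0.0537 × 17.85 × 73.65 × 0.8950 = 63.18
D / 63.18 = 31400 / 63.18 = 497.0
d = 497.0^(1/0.75) = 497.0^1.3333 = 3936 m

d ≈ 3.94 km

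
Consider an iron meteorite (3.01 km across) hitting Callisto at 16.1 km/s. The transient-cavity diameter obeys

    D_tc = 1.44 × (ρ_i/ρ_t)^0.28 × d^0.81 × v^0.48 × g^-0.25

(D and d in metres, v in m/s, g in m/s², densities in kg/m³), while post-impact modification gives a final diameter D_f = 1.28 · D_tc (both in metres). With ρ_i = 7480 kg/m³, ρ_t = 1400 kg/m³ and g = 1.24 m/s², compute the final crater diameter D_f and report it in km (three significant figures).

D_f ≈ 192 km

In SI: d = 3010 m, v = 16100 m/s.
(ρ_i/ρ_t)^0.28 = (7480/1400)^0.28 = 1.599
d^0.81 = 3010^0.81 = 657.1
v^0.48 = 16100^0.48 = 104.5
g^-0.25 = 1.24^-0.25 = 0.9476
D_tc = 1.44 × 1.599 × 657.1 × 104.5 × 0.9476 = 1.498 × 10^5 m
D_f = 1.28 × 1.498 × 10^5 = 1.917 × 10^5 m
     = 191.7 km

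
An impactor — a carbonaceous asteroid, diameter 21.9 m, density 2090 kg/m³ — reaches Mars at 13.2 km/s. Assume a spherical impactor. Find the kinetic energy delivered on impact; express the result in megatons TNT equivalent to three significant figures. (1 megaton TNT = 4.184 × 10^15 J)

E ≈ 0.239 Mt TNT

v = 13200 m/s.
Mass m = (π/6) ρ d³ = (π/6) × 2090 × (21.9)³ = 1.149 × 10^7 kg
E = ½ m v² = 0.5 × 1.149 × 10^7 × (13200)² = 1.001 × 10^15 J
   = 1.001 × 10^15 / 4.184×10^15 = 0.2392 Mt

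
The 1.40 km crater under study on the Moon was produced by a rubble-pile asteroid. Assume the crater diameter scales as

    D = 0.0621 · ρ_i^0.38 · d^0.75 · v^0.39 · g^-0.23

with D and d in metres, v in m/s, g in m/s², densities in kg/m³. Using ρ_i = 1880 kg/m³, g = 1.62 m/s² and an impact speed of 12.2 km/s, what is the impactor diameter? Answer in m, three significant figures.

d ≈ 121 m

Rearranging for d: d = [D / (0.0621 · 1880^0.38 · 12200^0.39 · 1.62^-0.23)]^(1/0.75).
D = 1400 m.
1880^0.38 = 17.55
12200^0.39 = 39.24
1.62^-0.23 = 0.8950
Denominator = 0.0621 × 17.55 × 39.24 × 0.8950 = 38.28
D / 38.28 = 1400 / 38.28 = 36.57
d = 36.57^(1/0.75) = 36.57^1.3333 = 121.4 m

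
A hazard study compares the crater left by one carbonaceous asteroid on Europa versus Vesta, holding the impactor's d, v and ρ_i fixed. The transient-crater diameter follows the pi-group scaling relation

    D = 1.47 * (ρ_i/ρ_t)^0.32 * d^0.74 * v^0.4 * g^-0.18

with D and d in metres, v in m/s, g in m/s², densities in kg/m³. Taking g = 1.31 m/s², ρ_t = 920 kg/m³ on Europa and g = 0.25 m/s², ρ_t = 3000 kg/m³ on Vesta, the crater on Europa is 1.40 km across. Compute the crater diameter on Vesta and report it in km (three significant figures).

The impactor-only factors (d, v, ρ_i) cancel in the ratio, leaving D_Vesta/D_Europa = (g_Vesta/g_Europa)^-0.18 · (ρ_t,Europa/ρ_t,Vesta)^0.32.
(0.25/1.31)^-0.18 = 0.1908^-0.18 = 1.347
(920/3000)^0.32 = 0.3067^0.32 = 0.6851
Ratio = 1.347 × 0.6851 = 0.9228
D_Vesta = 0.9228 × 1.40 km = 1.29 km

D ≈ 1.29 km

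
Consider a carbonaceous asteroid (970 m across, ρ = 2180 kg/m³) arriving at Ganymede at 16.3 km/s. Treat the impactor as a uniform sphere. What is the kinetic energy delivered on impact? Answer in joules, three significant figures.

E ≈ 1.38 × 10^20 J

v = 16300 m/s.
Mass m = (π/6) ρ d³ = (π/6) × 2180 × (970)³ = 1.042 × 10^12 kg
E = ½ m v² = 0.5 × 1.042 × 10^12 × (16300)² = 1.384 × 10^20 J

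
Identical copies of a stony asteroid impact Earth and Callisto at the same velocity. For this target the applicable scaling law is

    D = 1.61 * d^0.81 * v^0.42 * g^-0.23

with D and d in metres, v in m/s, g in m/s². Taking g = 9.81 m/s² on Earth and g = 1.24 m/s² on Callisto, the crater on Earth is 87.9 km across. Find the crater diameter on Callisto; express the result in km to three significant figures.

All impactor-dependent factors cancel in the ratio, leaving D_Callisto/D_Earth = (g_Callisto/g_Earth)^-0.23.
(1.24/9.81)^-0.23 = 0.1264^-0.23 = 1.609
D_Callisto = 1.609 × 87.9 km = 141 km

D ≈ 141 km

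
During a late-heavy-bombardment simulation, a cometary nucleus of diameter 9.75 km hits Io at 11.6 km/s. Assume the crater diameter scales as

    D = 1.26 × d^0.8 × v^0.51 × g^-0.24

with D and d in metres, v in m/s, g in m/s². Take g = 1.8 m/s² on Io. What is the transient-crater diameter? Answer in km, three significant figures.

In SI units: d = 9750 m, v = 11600 m/s.
d^0.8 = 9750^0.8 = 1553
v^0.51 = 11600^0.51 = 118.3
g^-0.24 = 1.8^-0.24 = 0.8684
D = 1.26 × 1553 × 118.3 × 0.8684 = 2.010 × 10^5 m
   = 201.0 km

D ≈ 201 km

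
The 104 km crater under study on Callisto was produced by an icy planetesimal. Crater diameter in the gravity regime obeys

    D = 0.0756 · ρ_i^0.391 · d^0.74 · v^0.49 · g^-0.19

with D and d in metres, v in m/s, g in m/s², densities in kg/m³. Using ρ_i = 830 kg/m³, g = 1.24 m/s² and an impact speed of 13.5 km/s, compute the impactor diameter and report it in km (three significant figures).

Rearranging for d: d = [D / (0.0756 · 830^0.391 · 13500^0.49 · 1.24^-0.19)]^(1/0.74).
D = 104000 m.
830^0.391 = 13.85
13500^0.49 = 105.6
1.24^-0.19 = 0.9600
Denominator = 0.0756 × 13.85 × 105.6 × 0.9600 = 106.1
D / 106.1 = 104000 / 106.1 = 980.2
d = 980.2^(1/0.74) = 980.2^1.3514 = 11027 m

d ≈ 11.0 km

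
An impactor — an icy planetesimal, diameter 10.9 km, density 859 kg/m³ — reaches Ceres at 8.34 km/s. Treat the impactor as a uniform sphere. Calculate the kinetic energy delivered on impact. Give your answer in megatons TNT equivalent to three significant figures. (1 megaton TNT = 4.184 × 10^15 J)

E ≈ 4.84 × 10^6 Mt TNT

d = 10900 m; v = 8340 m/s.
Mass m = (π/6) ρ d³ = (π/6) × 859 × (10900)³ = 5.825 × 10^14 kg
E = ½ m v² = 0.5 × 5.825 × 10^14 × (8340)² = 2.026 × 10^22 J
   = 2.026 × 10^22 / 4.184×10^15 = 4.842 × 10^6 Mt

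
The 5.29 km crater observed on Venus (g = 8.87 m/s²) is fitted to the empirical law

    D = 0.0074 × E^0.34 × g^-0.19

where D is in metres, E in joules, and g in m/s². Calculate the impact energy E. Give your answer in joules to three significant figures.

E ≈ 5.60 × 10^17 J

Rearranging: E = [D / (0.0074 · g^-0.19)]^(1/0.34).
D = 5290 m.
g^-0.19 = 8.87^-0.19 = 0.6605
D / (0.0074 × 0.6605) = 5290 / (4.888 × 10^-3) = 1.082 × 10^6
E = (1.082 × 10^6)^2.9412 = 5.596 × 10^17 J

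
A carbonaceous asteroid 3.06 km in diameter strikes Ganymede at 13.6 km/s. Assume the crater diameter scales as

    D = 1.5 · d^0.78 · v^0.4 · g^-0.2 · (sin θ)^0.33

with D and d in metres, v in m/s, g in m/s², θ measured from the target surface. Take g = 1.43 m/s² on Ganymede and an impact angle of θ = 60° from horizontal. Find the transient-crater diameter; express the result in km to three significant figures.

D ≈ 31.4 km

In SI units: d = 3060 m, v = 13600 m/s.
d^0.78 = 3060^0.78 = 523.4
v^0.4 = 13600^0.4 = 45.02
g^-0.2 = 1.43^-0.2 = 0.9310
(sin 60°)^0.33 = 0.8660^0.33 = 0.9536
D = 1.5 × 523.4 × 45.02 × 0.9310 × 0.9536 = 31380 m
   = 31.38 km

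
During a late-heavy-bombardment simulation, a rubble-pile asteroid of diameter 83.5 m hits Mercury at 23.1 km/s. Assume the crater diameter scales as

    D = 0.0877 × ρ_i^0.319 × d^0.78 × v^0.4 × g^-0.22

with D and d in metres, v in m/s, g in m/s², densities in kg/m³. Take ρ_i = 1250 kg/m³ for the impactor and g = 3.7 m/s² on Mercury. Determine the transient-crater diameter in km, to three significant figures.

In SI units: v = 23100 m/s.
ρ_i^0.319 = 1250^0.319 = 9.726
d^0.78 = 83.5^0.78 = 31.54
v^0.4 = 23100^0.4 = 55.65
g^-0.22 = 3.7^-0.22 = 0.7499
D = 0.0877 × 9.726 × 31.54 × 55.65 × 0.7499 = 1123 m
   = 1.123 km

D ≈ 1.12 km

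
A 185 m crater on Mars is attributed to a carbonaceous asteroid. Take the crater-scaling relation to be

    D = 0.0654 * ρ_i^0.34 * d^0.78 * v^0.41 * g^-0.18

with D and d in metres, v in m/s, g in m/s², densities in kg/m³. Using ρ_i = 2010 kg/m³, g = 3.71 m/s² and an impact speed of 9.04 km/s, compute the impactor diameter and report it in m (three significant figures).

Rearranging for d: d = [D / (0.0654 · 2010^0.34 · 9040^0.41 · 3.71^-0.18)]^(1/0.78).
2010^0.34 = 13.28
9040^0.41 = 41.88
3.71^-0.18 = 0.7898
Denominator = 0.0654 × 13.28 × 41.88 × 0.7898 = 28.73
D / 28.73 = 185 / 28.73 = 6.439
d = 6.439^(1/0.78) = 6.439^1.2821 = 10.89 m

d ≈ 10.9 m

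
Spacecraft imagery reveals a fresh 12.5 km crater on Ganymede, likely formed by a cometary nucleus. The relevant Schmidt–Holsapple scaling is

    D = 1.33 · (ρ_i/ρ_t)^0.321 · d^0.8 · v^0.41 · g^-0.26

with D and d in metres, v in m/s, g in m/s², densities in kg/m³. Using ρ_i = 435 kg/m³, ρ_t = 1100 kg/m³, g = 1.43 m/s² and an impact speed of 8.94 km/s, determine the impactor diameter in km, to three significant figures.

Rearranging for d: d = [D / (1.33 · (435/1100)^0.321 · 8940^0.41 · 1.43^-0.26)]^(1/0.8).
D = 12500 m.
(435/1100)^0.321 = 0.7425
8940^0.41 = 41.69
1.43^-0.26 = 0.9112
Denominator = 1.33 × 0.7425 × 41.69 × 0.9112 = 37.51
D / 37.51 = 12500 / 37.51 = 333.2
d = 333.2^(1/0.8) = 333.2^1.25 = 1424 m

d ≈ 1.42 km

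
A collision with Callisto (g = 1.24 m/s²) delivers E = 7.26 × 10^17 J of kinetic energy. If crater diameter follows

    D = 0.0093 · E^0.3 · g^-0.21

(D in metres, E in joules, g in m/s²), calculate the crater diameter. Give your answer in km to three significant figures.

E^0.3 = (7.26 × 10^17)^0.3 = 2.282 × 10^5
g^-0.21 = 1.24^-0.21 = 0.9558
D = 0.0093 × 2.282 × 10^5 × 0.9558 = 2028 m
   = 2.028 km

D ≈ 2.03 km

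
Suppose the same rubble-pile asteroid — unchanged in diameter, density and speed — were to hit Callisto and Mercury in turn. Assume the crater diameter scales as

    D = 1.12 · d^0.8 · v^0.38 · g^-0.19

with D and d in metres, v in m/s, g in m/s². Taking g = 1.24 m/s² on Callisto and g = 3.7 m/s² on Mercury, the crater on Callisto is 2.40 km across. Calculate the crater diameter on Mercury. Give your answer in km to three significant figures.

D ≈ 1.95 km

All impactor-dependent factors cancel in the ratio, leaving D_Mercury/D_Callisto = (g_Mercury/g_Callisto)^-0.19.
(3.7/1.24)^-0.19 = 2.984^-0.19 = 0.8124
D_Mercury = 0.8124 × 2.40 km = 1.95 km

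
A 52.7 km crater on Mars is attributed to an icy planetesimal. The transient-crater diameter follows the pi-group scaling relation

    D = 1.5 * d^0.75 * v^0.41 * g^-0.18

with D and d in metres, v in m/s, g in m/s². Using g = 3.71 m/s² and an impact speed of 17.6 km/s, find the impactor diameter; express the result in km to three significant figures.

Rearranging for d: d = [D / (1.5 · 17600^0.41 · 3.71^-0.18)]^(1/0.75).
D = 52700 m.
17600^0.41 = 55.04
3.71^-0.18 = 0.7898
Denominator = 1.5 × 55.04 × 0.7898 = 65.21
D / 65.21 = 52700 / 65.21 = 808.2
d = 808.2^(1/0.75) = 808.2^1.3333 = 7527 m

d ≈ 7.53 km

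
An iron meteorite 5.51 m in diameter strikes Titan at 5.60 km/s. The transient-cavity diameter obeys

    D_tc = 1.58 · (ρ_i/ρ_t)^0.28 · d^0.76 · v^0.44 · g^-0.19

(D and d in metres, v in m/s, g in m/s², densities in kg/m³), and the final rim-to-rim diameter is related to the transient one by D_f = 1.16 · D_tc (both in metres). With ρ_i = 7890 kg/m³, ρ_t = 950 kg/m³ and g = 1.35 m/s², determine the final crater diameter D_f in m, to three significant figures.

D_f ≈ 511 m

v = 5600 m/s.
(ρ_i/ρ_t)^0.28 = (7890/950)^0.28 = 1.809
d^0.76 = 5.51^0.76 = 3.658
v^0.44 = 5600^0.44 = 44.59
g^-0.19 = 1.35^-0.19 = 0.9446
D_tc = 1.58 × 1.809 × 3.658 × 44.59 × 0.9446 = 440.4 m
D_f = 1.16 × 440.4 = 510.9 m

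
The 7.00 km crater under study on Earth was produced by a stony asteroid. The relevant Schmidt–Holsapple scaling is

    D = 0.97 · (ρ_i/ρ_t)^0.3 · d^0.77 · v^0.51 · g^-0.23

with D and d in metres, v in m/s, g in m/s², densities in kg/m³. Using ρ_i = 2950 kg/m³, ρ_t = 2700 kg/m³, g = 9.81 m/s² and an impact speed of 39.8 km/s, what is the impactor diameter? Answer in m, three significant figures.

d ≈ 176 m

Rearranging for d: d = [D / (0.97 · (2950/2700)^0.3 · 39800^0.51 · 9.81^-0.23)]^(1/0.77).
D = 7000 m.
(2950/2700)^0.3 = 1.027
39800^0.51 = 221.8
9.81^-0.23 = 0.5914
Denominator = 0.97 × 1.027 × 221.8 × 0.5914 = 130.7
D / 130.7 = 7000 / 130.7 = 53.56
d = 53.56^(1/0.77) = 53.56^1.2987 = 175.9 m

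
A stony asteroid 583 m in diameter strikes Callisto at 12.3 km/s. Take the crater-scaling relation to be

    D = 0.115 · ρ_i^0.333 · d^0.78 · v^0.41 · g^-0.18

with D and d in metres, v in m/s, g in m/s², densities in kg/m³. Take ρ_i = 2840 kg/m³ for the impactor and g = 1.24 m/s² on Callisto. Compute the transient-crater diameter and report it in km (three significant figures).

In SI units: v = 12300 m/s.
ρ_i^0.333 = 2840^0.333 = 14.12
d^0.78 = 583^0.78 = 143.6
v^0.41 = 12300^0.41 = 47.52
g^-0.18 = 1.24^-0.18 = 0.9620
D = 0.115 × 14.12 × 143.6 × 47.52 × 0.9620 = 10660 m
   = 10.66 km

D ≈ 10.7 km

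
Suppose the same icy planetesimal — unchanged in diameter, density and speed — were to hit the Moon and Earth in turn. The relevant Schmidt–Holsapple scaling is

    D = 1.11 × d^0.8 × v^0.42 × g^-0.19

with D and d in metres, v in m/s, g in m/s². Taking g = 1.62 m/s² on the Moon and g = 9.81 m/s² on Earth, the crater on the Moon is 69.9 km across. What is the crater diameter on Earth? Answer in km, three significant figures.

All impactor-dependent factors cancel in the ratio, leaving D_Earth/D_Moon = (g_Earth/g_Moon)^-0.19.
(9.81/1.62)^-0.19 = 6.056^-0.19 = 0.7102
D_Earth = 0.7102 × 69.9 km = 49.6 km

D ≈ 49.6 km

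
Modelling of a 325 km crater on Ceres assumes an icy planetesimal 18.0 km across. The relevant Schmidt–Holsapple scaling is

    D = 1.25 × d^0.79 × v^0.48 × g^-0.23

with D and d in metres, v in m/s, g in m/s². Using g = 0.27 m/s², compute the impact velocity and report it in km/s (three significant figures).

v ≈ 10.1 km/s

Rearranging for v: v = [D / (1.25 · 18000^0.79 · 0.27^-0.23)]^(1/0.48).
D = 325000 m.
18000^0.79 = 2300
0.27^-0.23 = 1.351
Denominator = 1.25 × 2300 × 1.351 = 3884
D / 3884 = 325000 / 3884 = 83.68
v = 83.68^(1/0.48) = 83.68^2.0833 = 10125 m/s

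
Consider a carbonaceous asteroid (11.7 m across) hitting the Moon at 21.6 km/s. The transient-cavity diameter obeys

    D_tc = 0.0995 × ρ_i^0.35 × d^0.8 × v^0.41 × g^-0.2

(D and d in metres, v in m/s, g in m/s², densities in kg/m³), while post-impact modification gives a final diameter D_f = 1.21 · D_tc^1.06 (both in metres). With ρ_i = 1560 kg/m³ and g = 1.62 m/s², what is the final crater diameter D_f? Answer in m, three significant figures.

v = 21600 m/s.
ρ_i^0.35 = 1560^0.35 = 13.11
d^0.8 = 11.7^0.8 = 7.154
v^0.41 = 21600^0.41 = 59.86
g^-0.2 = 1.62^-0.2 = 0.9080
D_tc = 0.0995 × 13.11 × 7.154 × 59.86 × 0.9080 = 507.2 m
D_f = 1.21 × (507.2)^1.06 = 891.8 m

D_f ≈ 892 m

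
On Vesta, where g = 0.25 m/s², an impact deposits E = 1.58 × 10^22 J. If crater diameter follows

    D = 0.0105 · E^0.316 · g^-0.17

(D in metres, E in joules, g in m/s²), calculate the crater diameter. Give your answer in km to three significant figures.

D ≈ 138 km

E^0.316 = (1.58 × 10^22)^0.316 = 1.035 × 10^7
g^-0.17 = 0.25^-0.17 = 1.266
D = 0.0105 × 1.035 × 10^7 × 1.266 = 1.376 × 10^5 m
   = 137.6 km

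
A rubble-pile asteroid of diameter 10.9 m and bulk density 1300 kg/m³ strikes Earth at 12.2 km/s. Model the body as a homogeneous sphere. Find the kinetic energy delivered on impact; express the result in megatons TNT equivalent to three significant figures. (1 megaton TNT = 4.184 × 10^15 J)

v = 12200 m/s.
Mass m = (π/6) ρ d³ = (π/6) × 1300 × (10.9)³ = 8.815 × 10^5 kg
E = ½ m v² = 0.5 × 8.815 × 10^5 × (12200)² = 6.560 × 10^13 J
   = 6.560 × 10^13 / 4.184×10^15 = 0.01568 Mt

E ≈ 0.0157 Mt TNT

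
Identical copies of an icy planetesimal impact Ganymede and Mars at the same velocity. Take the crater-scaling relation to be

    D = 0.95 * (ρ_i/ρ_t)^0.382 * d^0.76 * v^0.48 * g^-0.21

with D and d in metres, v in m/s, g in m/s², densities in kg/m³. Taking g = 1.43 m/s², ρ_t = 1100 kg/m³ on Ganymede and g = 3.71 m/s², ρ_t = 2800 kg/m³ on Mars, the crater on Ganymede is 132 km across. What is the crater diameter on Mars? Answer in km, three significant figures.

D ≈ 75.6 km

The impactor-only factors (d, v, ρ_i) cancel in the ratio, leaving D_Mars/D_Ganymede = (g_Mars/g_Ganymede)^-0.21 · (ρ_t,Ganymede/ρ_t,Mars)^0.382.
(3.71/1.43)^-0.21 = 2.594^-0.21 = 0.8186
(1100/2800)^0.382 = 0.3929^0.382 = 0.6999
Ratio = 0.8186 × 0.6999 = 0.5729
D_Mars = 0.5729 × 132 km = 75.6 km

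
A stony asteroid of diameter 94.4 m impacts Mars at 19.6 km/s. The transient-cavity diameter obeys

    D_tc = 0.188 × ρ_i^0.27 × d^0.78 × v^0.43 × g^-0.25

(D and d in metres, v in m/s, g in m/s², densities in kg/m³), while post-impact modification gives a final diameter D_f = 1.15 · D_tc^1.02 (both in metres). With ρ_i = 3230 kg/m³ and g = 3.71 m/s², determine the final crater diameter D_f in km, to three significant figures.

D_f ≈ 3.94 km

v = 19600 m/s.
ρ_i^0.27 = 3230^0.27 = 8.861
d^0.78 = 94.4^0.78 = 34.71
v^0.43 = 19600^0.43 = 70.09
g^-0.25 = 3.71^-0.25 = 0.7205
D_tc = 0.188 × 8.861 × 34.71 × 70.09 × 0.7205 = 2920 m
D_f = 1.15 × (2920)^1.02 = 3939 m
     = 3.939 km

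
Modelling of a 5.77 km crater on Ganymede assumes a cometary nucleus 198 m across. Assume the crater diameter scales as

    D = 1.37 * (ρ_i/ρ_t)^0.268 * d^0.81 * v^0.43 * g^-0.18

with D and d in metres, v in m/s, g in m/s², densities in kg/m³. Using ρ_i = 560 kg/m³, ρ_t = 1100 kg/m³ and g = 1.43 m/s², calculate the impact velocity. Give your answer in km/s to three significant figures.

Rearranging for v: v = [D / (1.37 · (560/1100)^0.268 · 198^0.81 · 1.43^-0.18)]^(1/0.43).
D = 5770 m.
(560/1100)^0.268 = 0.8345
198^0.81 = 72.49
1.43^-0.18 = 0.9376
Denominator = 1.37 × 0.8345 × 72.49 × 0.9376 = 77.70
D / 77.70 = 5770 / 77.70 = 74.26
v = 74.26^(1/0.43) = 74.26^2.3256 = 22420 m/s

v ≈ 22.4 km/s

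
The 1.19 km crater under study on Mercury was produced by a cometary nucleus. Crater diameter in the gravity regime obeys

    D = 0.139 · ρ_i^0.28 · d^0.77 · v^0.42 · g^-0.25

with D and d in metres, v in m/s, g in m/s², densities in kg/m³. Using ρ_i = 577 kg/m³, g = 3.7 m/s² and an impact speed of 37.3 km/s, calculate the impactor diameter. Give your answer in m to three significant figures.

Rearranging for d: d = [D / (0.139 · 577^0.28 · 37300^0.42 · 3.7^-0.25)]^(1/0.77).
D = 1190 m.
577^0.28 = 5.931
37300^0.42 = 83.20
3.7^-0.25 = 0.7210
Denominator = 0.139 × 5.931 × 83.20 × 0.7210 = 49.45
D / 49.45 = 1190 / 49.45 = 24.06
d = 24.06^(1/0.77) = 24.06^1.2987 = 62.21 m

d ≈ 62.2 m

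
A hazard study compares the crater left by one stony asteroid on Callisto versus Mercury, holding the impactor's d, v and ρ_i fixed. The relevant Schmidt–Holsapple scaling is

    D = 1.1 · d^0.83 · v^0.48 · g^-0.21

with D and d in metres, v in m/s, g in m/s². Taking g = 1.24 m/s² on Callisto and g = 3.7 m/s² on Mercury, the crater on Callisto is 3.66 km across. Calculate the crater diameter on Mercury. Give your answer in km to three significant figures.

D ≈ 2.91 km

All impactor-dependent factors cancel in the ratio, leaving D_Mercury/D_Callisto = (g_Mercury/g_Callisto)^-0.21.
(3.7/1.24)^-0.21 = 2.984^-0.21 = 0.7949
D_Mercury = 0.7949 × 3.66 km = 2.91 km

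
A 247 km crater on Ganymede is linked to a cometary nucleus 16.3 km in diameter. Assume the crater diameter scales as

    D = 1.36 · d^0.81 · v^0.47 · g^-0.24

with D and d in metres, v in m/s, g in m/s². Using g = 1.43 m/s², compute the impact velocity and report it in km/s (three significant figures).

v ≈ 10.2 km/s

Rearranging for v: v = [D / (1.36 · 16300^0.81 · 1.43^-0.24)]^(1/0.47).
D = 247000 m.
16300^0.81 = 2581
1.43^-0.24 = 0.9177
Denominator = 1.36 × 2581 × 0.9177 = 3221
D / 3221 = 247000 / 3221 = 76.68
v = 76.68^(1/0.47) = 76.68^2.1277 = 10234 m/s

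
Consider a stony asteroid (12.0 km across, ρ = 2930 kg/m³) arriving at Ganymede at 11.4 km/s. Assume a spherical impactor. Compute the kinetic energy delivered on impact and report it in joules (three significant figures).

E ≈ 1.72 × 10^23 J

d = 12000 m; v = 11400 m/s.
Mass m = (π/6) ρ d³ = (π/6) × 2930 × (12000)³ = 2.651 × 10^15 kg
E = ½ m v² = 0.5 × 2.651 × 10^15 × (11400)² = 1.723 × 10^23 J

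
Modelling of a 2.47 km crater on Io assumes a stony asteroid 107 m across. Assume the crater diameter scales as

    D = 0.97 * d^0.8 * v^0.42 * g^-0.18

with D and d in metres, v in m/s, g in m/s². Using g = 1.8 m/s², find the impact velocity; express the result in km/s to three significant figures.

Rearranging for v: v = [D / (0.97 · 107^0.8 · 1.8^-0.18)]^(1/0.42).
D = 2470 m.
107^0.8 = 42.02
1.8^-0.18 = 0.8996
Denominator = 0.97 × 42.02 × 0.8996 = 36.67
D / 36.67 = 2470 / 36.67 = 67.36
v = 67.36^(1/0.42) = 67.36^2.381 = 22564 m/s

v ≈ 22.6 km/s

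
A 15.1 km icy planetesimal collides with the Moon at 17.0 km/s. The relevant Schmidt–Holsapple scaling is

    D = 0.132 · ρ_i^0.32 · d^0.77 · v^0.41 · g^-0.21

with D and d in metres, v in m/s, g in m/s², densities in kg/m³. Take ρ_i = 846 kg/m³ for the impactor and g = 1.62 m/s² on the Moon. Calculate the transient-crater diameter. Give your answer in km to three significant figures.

D ≈ 92.4 km

In SI units: d = 15100 m, v = 17000 m/s.
ρ_i^0.32 = 846^0.32 = 8.645
d^0.77 = 15100^0.77 = 1651
v^0.41 = 17000^0.41 = 54.26
g^-0.21 = 1.62^-0.21 = 0.9037
D = 0.132 × 8.645 × 1651 × 54.26 × 0.9037 = 92383 m
   = 92.38 km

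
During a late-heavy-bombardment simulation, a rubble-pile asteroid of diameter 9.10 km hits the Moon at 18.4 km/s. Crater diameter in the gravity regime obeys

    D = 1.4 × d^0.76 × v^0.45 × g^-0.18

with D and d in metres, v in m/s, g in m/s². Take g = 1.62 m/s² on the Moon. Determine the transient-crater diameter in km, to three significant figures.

In SI units: d = 9100 m, v = 18400 m/s.
d^0.76 = 9100^0.76 = 1021
v^0.45 = 18400^0.45 = 83.02
g^-0.18 = 1.62^-0.18 = 0.9168
D = 1.4 × 1021 × 83.02 × 0.9168 = 1.088 × 10^5 m
   = 108.8 km

D ≈ 109 km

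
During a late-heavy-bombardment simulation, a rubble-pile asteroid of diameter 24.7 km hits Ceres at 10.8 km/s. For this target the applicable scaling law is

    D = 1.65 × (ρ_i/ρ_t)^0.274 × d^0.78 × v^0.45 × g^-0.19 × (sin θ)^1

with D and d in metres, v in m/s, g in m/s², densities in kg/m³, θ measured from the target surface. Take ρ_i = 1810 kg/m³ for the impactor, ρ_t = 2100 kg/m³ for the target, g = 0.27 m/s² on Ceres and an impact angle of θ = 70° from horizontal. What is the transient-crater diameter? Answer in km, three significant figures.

In SI units: d = 24700 m, v = 10800 m/s.
(ρ_i/ρ_t)^0.274 = (1810/2100)^0.274 = 0.9601
d^0.78 = 24700^0.78 = 2669
v^0.45 = 10800^0.45 = 65.32
g^-0.19 = 0.27^-0.19 = 1.282
(sin 70°)^1 = 0.9397^1 = 0.9397
D = 1.65 × 0.9601 × 2669 × 65.32 × 1.282 × 0.9397 = 3.327 × 10^5 m
   = 332.7 km

D ≈ 333 km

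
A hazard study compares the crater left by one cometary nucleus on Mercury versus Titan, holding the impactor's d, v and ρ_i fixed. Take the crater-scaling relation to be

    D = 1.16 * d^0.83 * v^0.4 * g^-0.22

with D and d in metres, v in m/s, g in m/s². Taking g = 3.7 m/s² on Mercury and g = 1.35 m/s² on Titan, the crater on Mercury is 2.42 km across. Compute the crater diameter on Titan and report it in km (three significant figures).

D ≈ 3.02 km

All impactor-dependent factors cancel in the ratio, leaving D_Titan/D_Mercury = (g_Titan/g_Mercury)^-0.22.
(1.35/3.7)^-0.22 = 0.3649^-0.22 = 1.248
D_Titan = 1.248 × 2.42 km = 3.02 km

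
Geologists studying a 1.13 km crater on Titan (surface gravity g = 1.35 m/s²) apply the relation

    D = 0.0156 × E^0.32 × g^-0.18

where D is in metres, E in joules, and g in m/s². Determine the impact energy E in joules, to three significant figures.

Rearranging: E = [D / (0.0156 · g^-0.18)]^(1/0.32).
D = 1130 m.
g^-0.18 = 1.35^-0.18 = 0.9474
D / (0.0156 × 0.9474) = 1130 / (0.01478) = 7.645 × 10^4
E = (7.645 × 10^4)^3.125 = 1.822 × 10^15 J

E ≈ 1.82 × 10^15 J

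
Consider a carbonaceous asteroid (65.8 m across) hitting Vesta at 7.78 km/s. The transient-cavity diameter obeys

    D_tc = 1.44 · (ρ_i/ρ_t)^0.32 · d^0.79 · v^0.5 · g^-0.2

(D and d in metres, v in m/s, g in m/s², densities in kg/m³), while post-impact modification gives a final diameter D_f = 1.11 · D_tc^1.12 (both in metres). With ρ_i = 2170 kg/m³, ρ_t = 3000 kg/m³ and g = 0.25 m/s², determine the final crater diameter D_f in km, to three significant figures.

D_f ≈ 12.4 km

v = 7780 m/s.
(ρ_i/ρ_t)^0.32 = (2170/3000)^0.32 = 0.9015
d^0.79 = 65.8^0.79 = 27.31
v^0.5 = 7780^0.5 = 88.20
g^-0.2 = 0.25^-0.2 = 1.320
D_tc = 1.44 × 0.9015 × 27.31 × 88.20 × 1.320 = 4128 m
D_f = 1.11 × (4128)^1.12 = 12444 m
     = 12.44 km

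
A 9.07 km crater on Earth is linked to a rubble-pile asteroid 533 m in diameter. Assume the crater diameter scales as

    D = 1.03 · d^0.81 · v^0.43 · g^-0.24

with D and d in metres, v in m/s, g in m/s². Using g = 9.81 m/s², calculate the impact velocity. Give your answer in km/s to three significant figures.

Rearranging for v: v = [D / (1.03 · 533^0.81 · 9.81^-0.24)]^(1/0.43).
D = 9070 m.
533^0.81 = 161.7
9.81^-0.24 = 0.5781
Denominator = 1.03 × 161.7 × 0.5781 = 96.28
D / 96.28 = 9070 / 96.28 = 94.20
v = 94.20^(1/0.43) = 94.20^2.3256 = 38981 m/s

v ≈ 39.0 km/s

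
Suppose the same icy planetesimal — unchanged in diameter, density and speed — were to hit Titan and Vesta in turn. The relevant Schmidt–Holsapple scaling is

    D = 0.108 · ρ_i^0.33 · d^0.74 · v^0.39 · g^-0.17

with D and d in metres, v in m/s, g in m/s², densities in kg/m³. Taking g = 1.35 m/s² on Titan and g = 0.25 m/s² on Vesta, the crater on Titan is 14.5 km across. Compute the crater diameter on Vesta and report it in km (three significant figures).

All impactor-dependent factors cancel in the ratio, leaving D_Vesta/D_Titan = (g_Vesta/g_Titan)^-0.17.
(0.25/1.35)^-0.17 = 0.1852^-0.17 = 1.332
D_Vesta = 1.332 × 14.5 km = 19.3 km

D ≈ 19.3 km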